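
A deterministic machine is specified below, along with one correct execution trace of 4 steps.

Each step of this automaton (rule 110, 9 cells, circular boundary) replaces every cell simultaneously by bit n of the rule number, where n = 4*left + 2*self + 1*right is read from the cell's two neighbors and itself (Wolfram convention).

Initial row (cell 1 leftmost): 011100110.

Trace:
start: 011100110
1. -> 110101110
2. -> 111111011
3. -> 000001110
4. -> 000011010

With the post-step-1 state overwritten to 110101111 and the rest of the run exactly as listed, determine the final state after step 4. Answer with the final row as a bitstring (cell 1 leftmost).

state after step 1 := 110101111
2. -> 011111000
3. -> 110001000
4. -> 110011001

110011001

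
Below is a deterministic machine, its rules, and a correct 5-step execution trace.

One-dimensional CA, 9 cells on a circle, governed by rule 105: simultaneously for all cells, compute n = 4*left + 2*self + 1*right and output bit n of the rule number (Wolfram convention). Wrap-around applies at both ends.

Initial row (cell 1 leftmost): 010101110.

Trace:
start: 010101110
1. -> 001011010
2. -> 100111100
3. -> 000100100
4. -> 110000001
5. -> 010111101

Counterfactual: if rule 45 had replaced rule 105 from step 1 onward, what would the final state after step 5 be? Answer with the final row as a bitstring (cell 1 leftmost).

011000100

(re-executing steps 1..5 under rule 45; state before step 1: 010101110)
1. -> 011111000
2. -> 010000011
3. -> 110111010
4. -> 101100111
5. -> 011000100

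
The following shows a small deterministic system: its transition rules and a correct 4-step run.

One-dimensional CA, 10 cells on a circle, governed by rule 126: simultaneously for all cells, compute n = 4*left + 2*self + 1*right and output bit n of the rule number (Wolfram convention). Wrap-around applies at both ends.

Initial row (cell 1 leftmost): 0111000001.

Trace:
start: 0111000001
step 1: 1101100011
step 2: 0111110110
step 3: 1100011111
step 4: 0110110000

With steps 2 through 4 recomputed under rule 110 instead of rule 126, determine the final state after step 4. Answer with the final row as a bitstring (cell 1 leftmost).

(re-executing steps 2..4 under rule 110; state before step 2: 1101100011)
step 2: 0111100110
step 3: 1100101110
step 4: 1101111011

1101111011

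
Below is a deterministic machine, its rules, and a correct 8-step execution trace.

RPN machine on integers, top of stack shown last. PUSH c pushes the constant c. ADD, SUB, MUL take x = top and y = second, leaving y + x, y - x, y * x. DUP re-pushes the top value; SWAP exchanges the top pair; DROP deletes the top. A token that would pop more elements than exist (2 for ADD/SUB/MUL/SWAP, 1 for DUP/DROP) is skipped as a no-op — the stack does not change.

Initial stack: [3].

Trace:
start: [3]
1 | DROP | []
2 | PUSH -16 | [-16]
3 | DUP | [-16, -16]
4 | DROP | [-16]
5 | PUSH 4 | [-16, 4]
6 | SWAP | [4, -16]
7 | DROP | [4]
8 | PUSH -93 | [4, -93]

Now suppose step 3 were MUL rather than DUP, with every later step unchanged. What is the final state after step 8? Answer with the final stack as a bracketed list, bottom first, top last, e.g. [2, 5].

[-93]

(re-executing from step 3 with the substitution; state before step 3: [-16])
3 | MUL | [-16]
4 | DROP | []
5 | PUSH 4 | [4]
6 | SWAP | [4]
7 | DROP | []
8 | PUSH -93 | [-93]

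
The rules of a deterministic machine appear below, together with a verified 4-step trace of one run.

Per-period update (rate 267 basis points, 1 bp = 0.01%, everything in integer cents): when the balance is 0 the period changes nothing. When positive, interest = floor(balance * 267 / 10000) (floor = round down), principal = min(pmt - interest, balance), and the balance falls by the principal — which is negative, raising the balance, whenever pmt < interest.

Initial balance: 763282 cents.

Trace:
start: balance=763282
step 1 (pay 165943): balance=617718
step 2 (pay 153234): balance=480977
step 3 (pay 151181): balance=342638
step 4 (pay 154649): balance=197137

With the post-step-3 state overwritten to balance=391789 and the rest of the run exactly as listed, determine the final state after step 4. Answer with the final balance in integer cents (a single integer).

247600

state after step 3 := balance=391789
step 4 (pay 154649): balance=247600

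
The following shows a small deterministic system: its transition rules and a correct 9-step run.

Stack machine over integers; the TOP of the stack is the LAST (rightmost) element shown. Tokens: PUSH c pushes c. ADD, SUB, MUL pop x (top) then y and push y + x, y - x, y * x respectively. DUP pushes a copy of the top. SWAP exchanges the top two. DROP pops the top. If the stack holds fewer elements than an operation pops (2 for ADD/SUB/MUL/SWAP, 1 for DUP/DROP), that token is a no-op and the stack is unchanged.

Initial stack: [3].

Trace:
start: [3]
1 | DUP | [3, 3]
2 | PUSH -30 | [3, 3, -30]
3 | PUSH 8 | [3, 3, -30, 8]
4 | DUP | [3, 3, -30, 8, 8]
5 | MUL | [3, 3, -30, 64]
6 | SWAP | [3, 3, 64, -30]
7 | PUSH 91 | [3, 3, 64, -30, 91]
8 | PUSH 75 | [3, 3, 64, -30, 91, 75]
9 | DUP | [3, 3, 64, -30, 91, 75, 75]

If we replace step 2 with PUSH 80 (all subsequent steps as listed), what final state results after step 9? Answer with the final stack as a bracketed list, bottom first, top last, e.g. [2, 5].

(re-executing from step 2 with the substitution; state before step 2: [3, 3])
2 | PUSH 80 | [3, 3, 80]
3 | PUSH 8 | [3, 3, 80, 8]
4 | DUP | [3, 3, 80, 8, 8]
5 | MUL | [3, 3, 80, 64]
6 | SWAP | [3, 3, 64, 80]
7 | PUSH 91 | [3, 3, 64, 80, 91]
8 | PUSH 75 | [3, 3, 64, 80, 91, 75]
9 | DUP | [3, 3, 64, 80, 91, 75, 75]

[3, 3, 64, 80, 91, 75, 75]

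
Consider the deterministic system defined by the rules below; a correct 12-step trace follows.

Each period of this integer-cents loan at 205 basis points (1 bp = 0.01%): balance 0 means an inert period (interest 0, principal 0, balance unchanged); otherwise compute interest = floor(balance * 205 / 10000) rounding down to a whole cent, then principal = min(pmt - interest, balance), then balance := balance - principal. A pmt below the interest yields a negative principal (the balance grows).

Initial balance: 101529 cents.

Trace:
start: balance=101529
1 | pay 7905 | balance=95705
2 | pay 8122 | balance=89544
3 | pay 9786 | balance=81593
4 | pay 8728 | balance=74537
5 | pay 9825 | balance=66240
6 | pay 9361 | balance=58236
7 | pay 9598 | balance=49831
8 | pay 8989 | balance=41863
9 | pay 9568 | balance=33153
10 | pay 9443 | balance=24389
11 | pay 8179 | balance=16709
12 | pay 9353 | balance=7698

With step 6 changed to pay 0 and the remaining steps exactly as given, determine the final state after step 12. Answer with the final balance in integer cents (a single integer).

18272

(re-executing from step 6 with the substitution; state before step 6: balance=66240)
6 | pay 0 | balance=67597
7 | pay 9598 | balance=59384
8 | pay 8989 | balance=51612
9 | pay 9568 | balance=43102
10 | pay 9443 | balance=34542
11 | pay 8179 | balance=27071
12 | pay 9353 | balance=18272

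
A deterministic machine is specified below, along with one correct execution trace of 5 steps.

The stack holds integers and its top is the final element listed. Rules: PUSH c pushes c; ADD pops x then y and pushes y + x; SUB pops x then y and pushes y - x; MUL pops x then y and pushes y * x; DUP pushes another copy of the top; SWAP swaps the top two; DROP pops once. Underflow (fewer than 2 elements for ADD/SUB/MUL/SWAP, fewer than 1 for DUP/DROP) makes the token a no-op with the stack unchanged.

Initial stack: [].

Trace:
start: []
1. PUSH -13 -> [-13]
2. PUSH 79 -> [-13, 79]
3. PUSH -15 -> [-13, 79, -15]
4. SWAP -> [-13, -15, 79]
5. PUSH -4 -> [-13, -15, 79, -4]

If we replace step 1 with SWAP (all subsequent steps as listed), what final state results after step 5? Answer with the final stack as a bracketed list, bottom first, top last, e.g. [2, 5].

(re-executing from step 1 with the substitution; state before step 1: [])
1. SWAP -> []
2. PUSH 79 -> [79]
3. PUSH -15 -> [79, -15]
4. SWAP -> [-15, 79]
5. PUSH -4 -> [-15, 79, -4]

[-15, 79, -4]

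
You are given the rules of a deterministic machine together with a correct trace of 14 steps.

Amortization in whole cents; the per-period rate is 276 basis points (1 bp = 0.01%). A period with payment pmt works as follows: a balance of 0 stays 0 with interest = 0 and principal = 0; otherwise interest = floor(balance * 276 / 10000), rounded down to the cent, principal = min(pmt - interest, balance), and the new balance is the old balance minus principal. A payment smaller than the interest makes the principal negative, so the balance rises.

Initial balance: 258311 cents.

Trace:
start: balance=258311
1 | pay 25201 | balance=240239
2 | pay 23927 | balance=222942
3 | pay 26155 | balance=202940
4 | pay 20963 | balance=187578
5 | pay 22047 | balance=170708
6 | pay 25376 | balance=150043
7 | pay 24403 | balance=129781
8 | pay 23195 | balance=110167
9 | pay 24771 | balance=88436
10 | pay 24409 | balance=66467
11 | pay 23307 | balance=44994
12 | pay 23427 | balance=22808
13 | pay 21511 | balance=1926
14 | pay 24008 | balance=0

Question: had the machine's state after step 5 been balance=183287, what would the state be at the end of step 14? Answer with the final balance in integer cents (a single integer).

0

state after step 5 := balance=183287
6 | pay 25376 | balance=162969
7 | pay 24403 | balance=143063
8 | pay 23195 | balance=123816
9 | pay 24771 | balance=102462
10 | pay 24409 | balance=80880
11 | pay 23307 | balance=59805
12 | pay 23427 | balance=38028
13 | pay 21511 | balance=17566
14 | pay 24008 | balance=0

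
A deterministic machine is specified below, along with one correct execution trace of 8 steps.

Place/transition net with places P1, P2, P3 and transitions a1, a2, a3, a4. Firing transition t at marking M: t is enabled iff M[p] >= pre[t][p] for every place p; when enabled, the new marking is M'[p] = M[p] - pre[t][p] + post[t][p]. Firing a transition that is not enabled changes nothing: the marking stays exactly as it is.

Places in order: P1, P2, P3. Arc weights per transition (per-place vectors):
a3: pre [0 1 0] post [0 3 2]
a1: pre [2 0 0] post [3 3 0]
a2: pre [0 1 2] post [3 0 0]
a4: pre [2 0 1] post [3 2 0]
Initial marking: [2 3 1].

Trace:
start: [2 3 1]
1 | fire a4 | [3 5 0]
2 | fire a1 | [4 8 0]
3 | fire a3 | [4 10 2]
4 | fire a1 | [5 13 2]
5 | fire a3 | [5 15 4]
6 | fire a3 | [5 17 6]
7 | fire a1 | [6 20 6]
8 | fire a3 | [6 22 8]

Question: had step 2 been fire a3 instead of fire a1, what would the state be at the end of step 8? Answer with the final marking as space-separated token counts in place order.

(re-executing from step 2 with the substitution; state before step 2: [3 5 0])
2 | fire a3 | [3 7 2]
3 | fire a3 | [3 9 4]
4 | fire a1 | [4 12 4]
5 | fire a3 | [4 14 6]
6 | fire a3 | [4 16 8]
7 | fire a1 | [5 19 8]
8 | fire a3 | [5 21 10]

5 21 10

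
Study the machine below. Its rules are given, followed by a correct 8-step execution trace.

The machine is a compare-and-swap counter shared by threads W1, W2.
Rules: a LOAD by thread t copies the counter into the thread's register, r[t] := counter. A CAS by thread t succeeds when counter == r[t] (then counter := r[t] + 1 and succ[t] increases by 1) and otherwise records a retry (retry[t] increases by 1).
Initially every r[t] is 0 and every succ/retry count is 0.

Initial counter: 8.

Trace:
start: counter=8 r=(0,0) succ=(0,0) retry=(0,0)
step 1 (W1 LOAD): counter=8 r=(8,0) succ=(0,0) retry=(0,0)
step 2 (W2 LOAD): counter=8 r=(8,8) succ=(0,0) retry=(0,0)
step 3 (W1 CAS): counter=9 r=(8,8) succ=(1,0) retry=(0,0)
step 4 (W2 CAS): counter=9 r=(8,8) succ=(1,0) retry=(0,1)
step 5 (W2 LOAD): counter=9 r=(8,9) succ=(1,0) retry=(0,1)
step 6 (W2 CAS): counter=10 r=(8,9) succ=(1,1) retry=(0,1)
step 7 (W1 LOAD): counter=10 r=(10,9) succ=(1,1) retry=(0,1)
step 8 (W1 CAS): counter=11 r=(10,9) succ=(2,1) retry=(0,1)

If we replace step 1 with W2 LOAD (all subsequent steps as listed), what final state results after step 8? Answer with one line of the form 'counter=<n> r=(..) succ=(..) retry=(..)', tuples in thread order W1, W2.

(re-executing from step 1 with the substitution; state before step 1: counter=8 r=(0,0) succ=(0,0) retry=(0,0))
step 1 (W2 LOAD): counter=8 r=(0,8) succ=(0,0) retry=(0,0)
step 2 (W2 LOAD): counter=8 r=(0,8) succ=(0,0) retry=(0,0)
step 3 (W1 CAS): counter=8 r=(0,8) succ=(0,0) retry=(1,0)
step 4 (W2 CAS): counter=9 r=(0,8) succ=(0,1) retry=(1,0)
step 5 (W2 LOAD): counter=9 r=(0,9) succ=(0,1) retry=(1,0)
step 6 (W2 CAS): counter=10 r=(0,9) succ=(0,2) retry=(1,0)
step 7 (W1 LOAD): counter=10 r=(10,9) succ=(0,2) retry=(1,0)
step 8 (W1 CAS): counter=11 r=(10,9) succ=(1,2) retry=(1,0)

counter=11 r=(10,9) succ=(1,2) retry=(1,0)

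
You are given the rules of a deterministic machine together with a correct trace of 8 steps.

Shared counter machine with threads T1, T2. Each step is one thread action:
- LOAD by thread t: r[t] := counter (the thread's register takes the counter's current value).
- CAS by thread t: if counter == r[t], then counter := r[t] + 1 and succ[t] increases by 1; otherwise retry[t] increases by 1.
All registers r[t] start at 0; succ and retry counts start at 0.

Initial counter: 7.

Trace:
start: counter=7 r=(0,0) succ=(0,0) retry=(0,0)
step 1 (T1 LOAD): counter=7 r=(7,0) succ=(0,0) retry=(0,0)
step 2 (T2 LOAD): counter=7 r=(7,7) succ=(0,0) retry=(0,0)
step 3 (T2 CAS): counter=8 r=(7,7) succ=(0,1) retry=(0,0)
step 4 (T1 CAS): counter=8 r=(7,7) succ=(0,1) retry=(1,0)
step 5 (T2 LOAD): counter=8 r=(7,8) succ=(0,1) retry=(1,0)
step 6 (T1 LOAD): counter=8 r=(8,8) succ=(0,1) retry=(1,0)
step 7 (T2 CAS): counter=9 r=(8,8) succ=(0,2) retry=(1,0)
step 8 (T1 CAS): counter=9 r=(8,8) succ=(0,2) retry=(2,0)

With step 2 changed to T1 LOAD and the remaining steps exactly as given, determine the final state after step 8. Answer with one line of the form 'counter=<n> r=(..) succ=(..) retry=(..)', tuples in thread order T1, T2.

(re-executing from step 2 with the substitution; state before step 2: counter=7 r=(7,0) succ=(0,0) retry=(0,0))
step 2 (T1 LOAD): counter=7 r=(7,0) succ=(0,0) retry=(0,0)
step 3 (T2 CAS): counter=7 r=(7,0) succ=(0,0) retry=(0,1)
step 4 (T1 CAS): counter=8 r=(7,0) succ=(1,0) retry=(0,1)
step 5 (T2 LOAD): counter=8 r=(7,8) succ=(1,0) retry=(0,1)
step 6 (T1 LOAD): counter=8 r=(8,8) succ=(1,0) retry=(0,1)
step 7 (T2 CAS): counter=9 r=(8,8) succ=(1,1) retry=(0,1)
step 8 (T1 CAS): counter=9 r=(8,8) succ=(1,1) retry=(1,1)

counter=9 r=(8,8) succ=(1,1) retry=(1,1)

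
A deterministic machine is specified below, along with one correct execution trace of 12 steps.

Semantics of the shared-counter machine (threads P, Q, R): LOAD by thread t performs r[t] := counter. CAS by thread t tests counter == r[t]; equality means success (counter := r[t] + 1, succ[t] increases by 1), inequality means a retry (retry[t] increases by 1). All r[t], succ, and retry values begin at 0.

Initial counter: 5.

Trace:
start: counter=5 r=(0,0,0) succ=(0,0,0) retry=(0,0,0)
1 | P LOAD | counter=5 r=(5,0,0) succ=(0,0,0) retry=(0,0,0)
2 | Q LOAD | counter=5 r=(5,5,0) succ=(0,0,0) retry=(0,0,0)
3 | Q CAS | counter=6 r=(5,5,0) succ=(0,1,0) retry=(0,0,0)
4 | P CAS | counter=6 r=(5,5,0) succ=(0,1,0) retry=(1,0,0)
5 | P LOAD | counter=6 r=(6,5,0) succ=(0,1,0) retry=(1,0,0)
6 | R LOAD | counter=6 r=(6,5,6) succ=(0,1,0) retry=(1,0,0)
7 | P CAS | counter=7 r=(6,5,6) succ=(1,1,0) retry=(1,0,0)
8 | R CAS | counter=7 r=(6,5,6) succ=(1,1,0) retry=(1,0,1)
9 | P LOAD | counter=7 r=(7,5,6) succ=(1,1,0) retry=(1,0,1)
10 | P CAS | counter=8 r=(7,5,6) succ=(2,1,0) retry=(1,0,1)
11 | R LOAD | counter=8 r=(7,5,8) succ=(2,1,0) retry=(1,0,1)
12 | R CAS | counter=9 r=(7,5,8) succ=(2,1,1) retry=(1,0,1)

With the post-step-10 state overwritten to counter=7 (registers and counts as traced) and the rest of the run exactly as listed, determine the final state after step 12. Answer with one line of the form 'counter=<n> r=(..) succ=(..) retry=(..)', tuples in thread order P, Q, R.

counter=8 r=(7,5,7) succ=(2,1,1) retry=(1,0,1)

state after step 10 := counter=7 r=(7,5,6) succ=(2,1,0) retry=(1,0,1)
11 | R LOAD | counter=7 r=(7,5,7) succ=(2,1,0) retry=(1,0,1)
12 | R CAS | counter=8 r=(7,5,7) succ=(2,1,1) retry=(1,0,1)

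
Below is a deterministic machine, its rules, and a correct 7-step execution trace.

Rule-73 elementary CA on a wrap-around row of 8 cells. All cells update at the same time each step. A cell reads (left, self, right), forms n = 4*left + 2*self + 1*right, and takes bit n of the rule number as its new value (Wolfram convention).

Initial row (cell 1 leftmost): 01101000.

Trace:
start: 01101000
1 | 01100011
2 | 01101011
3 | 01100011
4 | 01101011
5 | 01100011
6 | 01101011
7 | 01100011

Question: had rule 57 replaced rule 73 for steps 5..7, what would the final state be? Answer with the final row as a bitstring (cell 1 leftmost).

01011011

(re-executing steps 5..7 under rule 57; state before step 5: 01101011)
5 | 11010110
6 | 10101101
7 | 01011011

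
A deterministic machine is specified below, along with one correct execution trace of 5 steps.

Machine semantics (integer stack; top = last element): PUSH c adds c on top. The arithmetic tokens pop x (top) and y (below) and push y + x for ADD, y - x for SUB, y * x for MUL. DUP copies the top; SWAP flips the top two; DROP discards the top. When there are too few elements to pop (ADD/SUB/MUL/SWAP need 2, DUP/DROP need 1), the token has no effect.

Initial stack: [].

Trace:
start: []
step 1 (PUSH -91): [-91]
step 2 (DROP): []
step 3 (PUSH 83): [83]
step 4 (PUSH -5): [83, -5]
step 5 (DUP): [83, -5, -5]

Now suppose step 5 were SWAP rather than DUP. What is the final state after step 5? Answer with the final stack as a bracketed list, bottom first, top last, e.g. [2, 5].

[-5, 83]

(re-executing from step 5 with the substitution; state before step 5: [83, -5])
step 5 (SWAP): [-5, 83]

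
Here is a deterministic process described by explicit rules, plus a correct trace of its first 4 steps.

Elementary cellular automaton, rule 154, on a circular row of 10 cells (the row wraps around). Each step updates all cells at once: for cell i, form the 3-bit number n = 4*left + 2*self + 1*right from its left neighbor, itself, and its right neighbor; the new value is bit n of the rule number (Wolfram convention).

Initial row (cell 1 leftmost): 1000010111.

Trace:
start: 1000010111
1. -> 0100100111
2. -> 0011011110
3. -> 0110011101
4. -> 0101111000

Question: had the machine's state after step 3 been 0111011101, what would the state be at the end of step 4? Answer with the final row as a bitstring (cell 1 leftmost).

state after step 3 := 0111011101
4. -> 0110011000

0110011000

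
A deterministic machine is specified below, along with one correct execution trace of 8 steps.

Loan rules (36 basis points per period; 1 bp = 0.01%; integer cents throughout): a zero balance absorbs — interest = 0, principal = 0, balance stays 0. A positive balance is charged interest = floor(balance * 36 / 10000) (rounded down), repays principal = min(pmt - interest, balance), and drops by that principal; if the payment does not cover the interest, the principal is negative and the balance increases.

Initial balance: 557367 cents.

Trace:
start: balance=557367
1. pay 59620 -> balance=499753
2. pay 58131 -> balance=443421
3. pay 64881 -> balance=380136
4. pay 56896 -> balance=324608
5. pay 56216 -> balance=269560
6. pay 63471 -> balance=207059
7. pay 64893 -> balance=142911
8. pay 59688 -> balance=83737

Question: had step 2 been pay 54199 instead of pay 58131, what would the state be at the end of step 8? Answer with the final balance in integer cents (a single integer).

(re-executing from step 2 with the substitution; state before step 2: balance=499753)
2. pay 54199 -> balance=447353
3. pay 64881 -> balance=384082
4. pay 56896 -> balance=328568
5. pay 56216 -> balance=273534
6. pay 63471 -> balance=211047
7. pay 64893 -> balance=146913
8. pay 59688 -> balance=87753

87753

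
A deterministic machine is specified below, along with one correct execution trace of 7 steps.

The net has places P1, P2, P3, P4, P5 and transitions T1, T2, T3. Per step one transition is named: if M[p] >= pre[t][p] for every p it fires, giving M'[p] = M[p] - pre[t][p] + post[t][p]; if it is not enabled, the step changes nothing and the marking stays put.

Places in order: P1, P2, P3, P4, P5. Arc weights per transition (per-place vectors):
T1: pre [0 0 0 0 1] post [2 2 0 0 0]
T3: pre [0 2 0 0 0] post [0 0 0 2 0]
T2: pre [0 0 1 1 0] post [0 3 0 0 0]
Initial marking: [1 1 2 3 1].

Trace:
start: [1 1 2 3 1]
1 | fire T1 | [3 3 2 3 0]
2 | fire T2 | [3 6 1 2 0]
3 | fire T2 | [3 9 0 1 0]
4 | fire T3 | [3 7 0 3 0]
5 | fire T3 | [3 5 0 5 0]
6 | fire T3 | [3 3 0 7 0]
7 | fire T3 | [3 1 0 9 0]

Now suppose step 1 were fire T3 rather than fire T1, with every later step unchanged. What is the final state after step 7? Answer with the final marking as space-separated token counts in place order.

1 1 0 7 1

(re-executing from step 1 with the substitution; state before step 1: [1 1 2 3 1])
1 | fire T3 | [1 1 2 3 1]
2 | fire T2 | [1 4 1 2 1]
3 | fire T2 | [1 7 0 1 1]
4 | fire T3 | [1 5 0 3 1]
5 | fire T3 | [1 3 0 5 1]
6 | fire T3 | [1 1 0 7 1]
7 | fire T3 | [1 1 0 7 1]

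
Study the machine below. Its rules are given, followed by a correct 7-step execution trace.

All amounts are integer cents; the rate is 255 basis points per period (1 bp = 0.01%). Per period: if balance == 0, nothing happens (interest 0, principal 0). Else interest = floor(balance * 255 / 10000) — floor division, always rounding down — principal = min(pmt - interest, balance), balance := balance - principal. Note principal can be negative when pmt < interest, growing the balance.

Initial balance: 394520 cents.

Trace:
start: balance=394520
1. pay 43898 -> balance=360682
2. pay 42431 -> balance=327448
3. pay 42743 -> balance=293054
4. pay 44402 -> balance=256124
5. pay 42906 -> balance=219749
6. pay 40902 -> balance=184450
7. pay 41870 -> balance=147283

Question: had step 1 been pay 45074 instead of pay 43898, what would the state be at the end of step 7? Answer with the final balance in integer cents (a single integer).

(re-executing from step 1 with the substitution; state before step 1: balance=394520)
1. pay 45074 -> balance=359506
2. pay 42431 -> balance=326242
3. pay 42743 -> balance=291818
4. pay 44402 -> balance=254857
5. pay 42906 -> balance=218449
6. pay 40902 -> balance=183117
7. pay 41870 -> balance=145916

145916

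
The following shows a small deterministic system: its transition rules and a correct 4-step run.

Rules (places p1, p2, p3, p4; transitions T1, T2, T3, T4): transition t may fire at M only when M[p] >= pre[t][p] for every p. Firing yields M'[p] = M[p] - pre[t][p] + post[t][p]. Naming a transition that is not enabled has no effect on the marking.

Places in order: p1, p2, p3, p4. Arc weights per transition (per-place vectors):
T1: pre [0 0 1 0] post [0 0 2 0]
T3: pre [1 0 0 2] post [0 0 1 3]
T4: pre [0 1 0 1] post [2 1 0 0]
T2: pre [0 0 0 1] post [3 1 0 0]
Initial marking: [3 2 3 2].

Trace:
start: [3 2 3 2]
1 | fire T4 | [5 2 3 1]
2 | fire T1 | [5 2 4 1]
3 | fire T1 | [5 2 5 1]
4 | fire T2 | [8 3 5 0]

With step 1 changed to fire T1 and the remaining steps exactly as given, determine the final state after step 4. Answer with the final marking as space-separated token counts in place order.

6 3 6 1

(re-executing from step 1 with the substitution; state before step 1: [3 2 3 2])
1 | fire T1 | [3 2 4 2]
2 | fire T1 | [3 2 5 2]
3 | fire T1 | [3 2 6 2]
4 | fire T2 | [6 3 6 1]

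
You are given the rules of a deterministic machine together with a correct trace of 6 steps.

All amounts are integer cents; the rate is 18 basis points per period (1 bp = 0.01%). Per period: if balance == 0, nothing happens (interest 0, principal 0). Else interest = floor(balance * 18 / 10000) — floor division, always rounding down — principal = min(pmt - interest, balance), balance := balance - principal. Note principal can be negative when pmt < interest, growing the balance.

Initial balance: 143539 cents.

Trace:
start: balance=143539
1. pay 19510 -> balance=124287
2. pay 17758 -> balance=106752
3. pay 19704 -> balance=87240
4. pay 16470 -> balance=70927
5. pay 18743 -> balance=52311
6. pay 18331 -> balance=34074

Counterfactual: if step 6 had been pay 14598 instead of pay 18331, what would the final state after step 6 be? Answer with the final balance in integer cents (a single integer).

37807

(re-executing from step 6 with the substitution; state before step 6: balance=52311)
6. pay 14598 -> balance=37807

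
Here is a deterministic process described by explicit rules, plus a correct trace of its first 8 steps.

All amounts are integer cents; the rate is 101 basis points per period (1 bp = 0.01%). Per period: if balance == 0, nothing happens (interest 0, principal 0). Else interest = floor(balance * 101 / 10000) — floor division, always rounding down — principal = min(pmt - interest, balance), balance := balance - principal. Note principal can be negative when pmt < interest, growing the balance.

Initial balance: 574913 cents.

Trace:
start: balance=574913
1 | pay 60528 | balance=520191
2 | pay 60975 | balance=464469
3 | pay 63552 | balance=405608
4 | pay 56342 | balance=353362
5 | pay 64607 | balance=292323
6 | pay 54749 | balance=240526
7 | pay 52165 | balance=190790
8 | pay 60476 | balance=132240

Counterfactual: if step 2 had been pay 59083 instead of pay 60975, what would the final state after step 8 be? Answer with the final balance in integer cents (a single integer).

134251

(re-executing from step 2 with the substitution; state before step 2: balance=520191)
2 | pay 59083 | balance=466361
3 | pay 63552 | balance=407519
4 | pay 56342 | balance=355292
5 | pay 64607 | balance=294273
6 | pay 54749 | balance=242496
7 | pay 52165 | balance=192780
8 | pay 60476 | balance=134251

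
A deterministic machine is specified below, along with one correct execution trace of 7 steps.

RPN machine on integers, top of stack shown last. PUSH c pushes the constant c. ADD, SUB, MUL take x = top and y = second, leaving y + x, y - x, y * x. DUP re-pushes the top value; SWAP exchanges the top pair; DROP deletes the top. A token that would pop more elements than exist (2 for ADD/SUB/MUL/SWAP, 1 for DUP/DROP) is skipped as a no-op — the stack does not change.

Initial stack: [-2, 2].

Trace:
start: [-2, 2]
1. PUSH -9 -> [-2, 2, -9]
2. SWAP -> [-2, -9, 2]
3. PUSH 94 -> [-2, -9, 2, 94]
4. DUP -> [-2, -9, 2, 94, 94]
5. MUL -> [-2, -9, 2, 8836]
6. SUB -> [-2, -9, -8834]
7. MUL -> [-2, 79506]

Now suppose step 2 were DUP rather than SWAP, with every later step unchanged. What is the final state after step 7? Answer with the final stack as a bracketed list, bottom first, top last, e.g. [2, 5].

(re-executing from step 2 with the substitution; state before step 2: [-2, 2, -9])
2. DUP -> [-2, 2, -9, -9]
3. PUSH 94 -> [-2, 2, -9, -9, 94]
4. DUP -> [-2, 2, -9, -9, 94, 94]
5. MUL -> [-2, 2, -9, -9, 8836]
6. SUB -> [-2, 2, -9, -8845]
7. MUL -> [-2, 2, 79605]

[-2, 2, 79605]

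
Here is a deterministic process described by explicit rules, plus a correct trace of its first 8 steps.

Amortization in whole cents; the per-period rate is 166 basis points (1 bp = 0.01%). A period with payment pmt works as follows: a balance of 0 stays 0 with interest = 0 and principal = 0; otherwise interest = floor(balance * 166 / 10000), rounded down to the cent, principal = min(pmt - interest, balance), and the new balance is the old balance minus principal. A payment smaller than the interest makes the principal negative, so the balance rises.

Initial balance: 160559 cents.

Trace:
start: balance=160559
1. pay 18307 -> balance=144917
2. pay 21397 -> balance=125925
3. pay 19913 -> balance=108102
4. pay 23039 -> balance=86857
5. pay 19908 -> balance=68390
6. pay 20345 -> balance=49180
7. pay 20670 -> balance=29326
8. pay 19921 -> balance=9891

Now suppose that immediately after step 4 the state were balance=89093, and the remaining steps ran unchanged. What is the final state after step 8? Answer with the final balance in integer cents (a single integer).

12279

state after step 4 := balance=89093
5. pay 19908 -> balance=70663
6. pay 20345 -> balance=51491
7. pay 20670 -> balance=31675
8. pay 19921 -> balance=12279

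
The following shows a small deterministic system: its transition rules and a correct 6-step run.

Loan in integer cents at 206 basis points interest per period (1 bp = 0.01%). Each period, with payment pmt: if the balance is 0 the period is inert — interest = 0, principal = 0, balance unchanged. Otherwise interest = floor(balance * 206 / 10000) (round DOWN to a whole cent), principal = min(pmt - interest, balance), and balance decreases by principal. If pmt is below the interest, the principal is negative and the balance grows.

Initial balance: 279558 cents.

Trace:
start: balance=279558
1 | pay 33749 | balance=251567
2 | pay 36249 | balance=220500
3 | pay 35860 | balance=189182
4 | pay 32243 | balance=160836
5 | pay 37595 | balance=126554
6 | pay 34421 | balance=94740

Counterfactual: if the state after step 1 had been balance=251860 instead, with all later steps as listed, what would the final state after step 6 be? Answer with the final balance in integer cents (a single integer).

95063

state after step 1 := balance=251860
2 | pay 36249 | balance=220799
3 | pay 35860 | balance=189487
4 | pay 32243 | balance=161147
5 | pay 37595 | balance=126871
6 | pay 34421 | balance=95063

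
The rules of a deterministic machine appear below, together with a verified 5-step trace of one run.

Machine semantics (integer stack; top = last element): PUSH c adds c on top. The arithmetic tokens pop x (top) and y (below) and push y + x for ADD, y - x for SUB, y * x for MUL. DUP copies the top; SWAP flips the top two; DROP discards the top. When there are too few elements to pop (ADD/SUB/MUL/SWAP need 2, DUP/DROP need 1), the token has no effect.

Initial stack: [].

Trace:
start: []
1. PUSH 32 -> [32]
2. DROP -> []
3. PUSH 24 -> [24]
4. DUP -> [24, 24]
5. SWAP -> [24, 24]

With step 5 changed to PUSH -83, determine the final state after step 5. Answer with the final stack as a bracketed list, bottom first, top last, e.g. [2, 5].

(re-executing from step 5 with the substitution; state before step 5: [24, 24])
5. PUSH -83 -> [24, 24, -83]

[24, 24, -83]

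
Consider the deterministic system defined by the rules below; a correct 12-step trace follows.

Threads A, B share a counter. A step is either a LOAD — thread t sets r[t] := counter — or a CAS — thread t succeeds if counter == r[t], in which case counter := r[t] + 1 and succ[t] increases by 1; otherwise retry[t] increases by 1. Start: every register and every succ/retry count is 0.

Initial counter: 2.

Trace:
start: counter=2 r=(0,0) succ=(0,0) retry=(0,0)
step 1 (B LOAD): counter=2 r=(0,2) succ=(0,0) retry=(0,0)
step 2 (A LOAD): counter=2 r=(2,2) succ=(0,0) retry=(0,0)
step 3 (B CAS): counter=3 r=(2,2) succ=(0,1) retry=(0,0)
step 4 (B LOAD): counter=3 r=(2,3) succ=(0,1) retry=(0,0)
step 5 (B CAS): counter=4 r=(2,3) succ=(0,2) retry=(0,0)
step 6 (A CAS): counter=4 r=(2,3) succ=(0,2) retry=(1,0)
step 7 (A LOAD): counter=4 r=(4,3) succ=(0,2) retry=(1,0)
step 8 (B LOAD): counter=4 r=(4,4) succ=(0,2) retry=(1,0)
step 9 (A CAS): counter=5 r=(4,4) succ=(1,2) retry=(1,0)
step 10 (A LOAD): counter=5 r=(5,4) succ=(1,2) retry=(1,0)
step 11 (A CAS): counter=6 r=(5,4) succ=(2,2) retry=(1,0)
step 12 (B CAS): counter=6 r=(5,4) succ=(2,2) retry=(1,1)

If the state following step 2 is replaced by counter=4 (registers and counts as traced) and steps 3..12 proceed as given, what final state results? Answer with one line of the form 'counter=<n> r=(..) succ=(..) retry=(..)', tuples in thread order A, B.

state after step 2 := counter=4 r=(2,2) succ=(0,0) retry=(0,0)
step 3 (B CAS): counter=4 r=(2,2) succ=(0,0) retry=(0,1)
step 4 (B LOAD): counter=4 r=(2,4) succ=(0,0) retry=(0,1)
step 5 (B CAS): counter=5 r=(2,4) succ=(0,1) retry=(0,1)
step 6 (A CAS): counter=5 r=(2,4) succ=(0,1) retry=(1,1)
step 7 (A LOAD): counter=5 r=(5,4) succ=(0,1) retry=(1,1)
step 8 (B LOAD): counter=5 r=(5,5) succ=(0,1) retry=(1,1)
step 9 (A CAS): counter=6 r=(5,5) succ=(1,1) retry=(1,1)
step 10 (A LOAD): counter=6 r=(6,5) succ=(1,1) retry=(1,1)
step 11 (A CAS): counter=7 r=(6,5) succ=(2,1) retry=(1,1)
step 12 (B CAS): counter=7 r=(6,5) succ=(2,1) retry=(1,2)

counter=7 r=(6,5) succ=(2,1) retry=(1,2)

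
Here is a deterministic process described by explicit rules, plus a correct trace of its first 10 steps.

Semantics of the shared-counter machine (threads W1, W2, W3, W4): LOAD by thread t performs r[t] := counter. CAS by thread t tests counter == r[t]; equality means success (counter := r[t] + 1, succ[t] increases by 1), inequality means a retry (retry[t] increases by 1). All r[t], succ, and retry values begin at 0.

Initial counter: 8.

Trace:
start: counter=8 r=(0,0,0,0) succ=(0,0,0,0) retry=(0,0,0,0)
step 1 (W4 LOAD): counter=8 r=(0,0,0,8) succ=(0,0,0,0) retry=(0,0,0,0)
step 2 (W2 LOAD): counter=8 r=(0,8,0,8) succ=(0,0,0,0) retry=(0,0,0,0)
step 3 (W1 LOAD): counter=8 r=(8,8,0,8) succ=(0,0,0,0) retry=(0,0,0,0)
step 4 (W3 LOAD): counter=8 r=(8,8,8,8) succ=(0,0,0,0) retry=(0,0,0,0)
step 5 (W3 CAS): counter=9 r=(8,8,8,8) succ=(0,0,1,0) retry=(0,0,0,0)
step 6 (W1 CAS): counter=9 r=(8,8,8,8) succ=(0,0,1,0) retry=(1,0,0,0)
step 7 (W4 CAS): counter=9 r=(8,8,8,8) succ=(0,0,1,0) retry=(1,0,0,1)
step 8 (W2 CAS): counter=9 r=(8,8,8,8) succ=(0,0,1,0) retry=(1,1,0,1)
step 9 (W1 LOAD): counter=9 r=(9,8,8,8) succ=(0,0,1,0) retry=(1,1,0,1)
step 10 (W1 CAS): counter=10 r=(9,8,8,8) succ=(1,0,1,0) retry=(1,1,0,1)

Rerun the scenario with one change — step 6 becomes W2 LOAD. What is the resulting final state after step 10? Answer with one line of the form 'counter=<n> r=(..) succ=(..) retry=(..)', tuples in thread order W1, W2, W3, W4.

counter=11 r=(10,9,8,8) succ=(1,1,1,0) retry=(0,0,0,1)

(re-executing from step 6 with the substitution; state before step 6: counter=9 r=(8,8,8,8) succ=(0,0,1,0) retry=(0,0,0,0))
step 6 (W2 LOAD): counter=9 r=(8,9,8,8) succ=(0,0,1,0) retry=(0,0,0,0)
step 7 (W4 CAS): counter=9 r=(8,9,8,8) succ=(0,0,1,0) retry=(0,0,0,1)
step 8 (W2 CAS): counter=10 r=(8,9,8,8) succ=(0,1,1,0) retry=(0,0,0,1)
step 9 (W1 LOAD): counter=10 r=(10,9,8,8) succ=(0,1,1,0) retry=(0,0,0,1)
step 10 (W1 CAS): counter=11 r=(10,9,8,8) succ=(1,1,1,0) retry=(0,0,0,1)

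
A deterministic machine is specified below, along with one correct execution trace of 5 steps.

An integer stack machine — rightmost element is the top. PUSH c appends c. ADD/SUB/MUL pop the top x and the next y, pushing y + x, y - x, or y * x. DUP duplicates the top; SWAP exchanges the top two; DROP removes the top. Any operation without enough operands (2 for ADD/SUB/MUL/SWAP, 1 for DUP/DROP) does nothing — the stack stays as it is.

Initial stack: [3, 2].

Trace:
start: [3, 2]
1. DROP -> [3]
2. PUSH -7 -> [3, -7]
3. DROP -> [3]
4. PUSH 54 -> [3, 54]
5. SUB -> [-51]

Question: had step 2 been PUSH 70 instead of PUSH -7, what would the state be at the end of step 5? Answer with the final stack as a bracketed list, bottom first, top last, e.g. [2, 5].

(re-executing from step 2 with the substitution; state before step 2: [3])
2. PUSH 70 -> [3, 70]
3. DROP -> [3]
4. PUSH 54 -> [3, 54]
5. SUB -> [-51]

[-51]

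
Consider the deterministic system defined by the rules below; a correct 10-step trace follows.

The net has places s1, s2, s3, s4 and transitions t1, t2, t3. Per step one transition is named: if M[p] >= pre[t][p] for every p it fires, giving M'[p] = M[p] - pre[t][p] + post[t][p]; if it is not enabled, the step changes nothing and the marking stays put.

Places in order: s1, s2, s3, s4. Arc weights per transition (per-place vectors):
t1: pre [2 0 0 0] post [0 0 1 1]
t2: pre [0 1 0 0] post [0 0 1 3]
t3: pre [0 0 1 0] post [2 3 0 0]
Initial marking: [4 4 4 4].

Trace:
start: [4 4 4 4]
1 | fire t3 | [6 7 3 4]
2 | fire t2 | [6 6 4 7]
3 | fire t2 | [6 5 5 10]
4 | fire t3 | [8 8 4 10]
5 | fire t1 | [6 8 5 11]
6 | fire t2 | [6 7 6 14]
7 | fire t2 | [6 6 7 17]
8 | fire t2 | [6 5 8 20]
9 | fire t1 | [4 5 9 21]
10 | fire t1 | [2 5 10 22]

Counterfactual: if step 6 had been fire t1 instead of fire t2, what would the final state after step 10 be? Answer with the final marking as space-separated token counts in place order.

(re-executing from step 6 with the substitution; state before step 6: [6 8 5 11])
6 | fire t1 | [4 8 6 12]
7 | fire t2 | [4 7 7 15]
8 | fire t2 | [4 6 8 18]
9 | fire t1 | [2 6 9 19]
10 | fire t1 | [0 6 10 20]

0 6 10 20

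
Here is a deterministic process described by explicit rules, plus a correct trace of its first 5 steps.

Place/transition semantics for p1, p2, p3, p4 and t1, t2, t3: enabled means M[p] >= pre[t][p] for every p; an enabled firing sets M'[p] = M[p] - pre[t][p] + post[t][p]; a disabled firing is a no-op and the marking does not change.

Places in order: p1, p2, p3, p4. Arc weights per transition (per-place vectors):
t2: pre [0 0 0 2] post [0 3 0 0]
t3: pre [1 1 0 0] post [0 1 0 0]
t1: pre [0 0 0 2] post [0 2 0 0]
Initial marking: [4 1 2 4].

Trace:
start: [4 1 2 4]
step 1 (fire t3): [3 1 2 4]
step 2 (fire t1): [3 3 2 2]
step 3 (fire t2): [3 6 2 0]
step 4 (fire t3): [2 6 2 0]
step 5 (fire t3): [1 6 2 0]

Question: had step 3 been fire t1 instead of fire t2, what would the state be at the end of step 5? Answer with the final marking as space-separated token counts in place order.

(re-executing from step 3 with the substitution; state before step 3: [3 3 2 2])
step 3 (fire t1): [3 5 2 0]
step 4 (fire t3): [2 5 2 0]
step 5 (fire t3): [1 5 2 0]

1 5 2 0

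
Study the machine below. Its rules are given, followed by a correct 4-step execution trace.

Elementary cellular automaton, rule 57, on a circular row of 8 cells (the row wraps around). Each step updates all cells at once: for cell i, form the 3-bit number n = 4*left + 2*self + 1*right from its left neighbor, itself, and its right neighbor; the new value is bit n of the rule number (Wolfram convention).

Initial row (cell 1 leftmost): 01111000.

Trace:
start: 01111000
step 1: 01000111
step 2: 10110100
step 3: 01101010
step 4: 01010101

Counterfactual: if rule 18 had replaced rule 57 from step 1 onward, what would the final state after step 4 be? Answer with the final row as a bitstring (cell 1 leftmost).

(re-executing steps 1..4 under rule 18; state before step 1: 01111000)
step 1: 10000100
step 2: 01001011
step 3: 00110000
step 4: 01001000

01001000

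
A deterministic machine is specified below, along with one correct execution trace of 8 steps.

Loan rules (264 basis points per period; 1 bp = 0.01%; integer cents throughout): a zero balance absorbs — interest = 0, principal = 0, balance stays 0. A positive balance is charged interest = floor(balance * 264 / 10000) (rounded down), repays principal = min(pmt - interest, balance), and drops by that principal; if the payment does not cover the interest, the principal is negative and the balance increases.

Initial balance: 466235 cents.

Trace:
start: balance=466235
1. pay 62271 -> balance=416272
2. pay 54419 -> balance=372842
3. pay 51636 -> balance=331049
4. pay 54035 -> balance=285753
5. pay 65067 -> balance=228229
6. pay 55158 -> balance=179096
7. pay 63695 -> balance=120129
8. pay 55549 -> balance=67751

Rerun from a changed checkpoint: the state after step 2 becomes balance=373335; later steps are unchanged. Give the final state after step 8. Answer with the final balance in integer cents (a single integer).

state after step 2 := balance=373335
3. pay 51636 -> balance=331555
4. pay 54035 -> balance=286273
5. pay 65067 -> balance=228763
6. pay 55158 -> balance=179644
7. pay 63695 -> balance=120691
8. pay 55549 -> balance=68328

68328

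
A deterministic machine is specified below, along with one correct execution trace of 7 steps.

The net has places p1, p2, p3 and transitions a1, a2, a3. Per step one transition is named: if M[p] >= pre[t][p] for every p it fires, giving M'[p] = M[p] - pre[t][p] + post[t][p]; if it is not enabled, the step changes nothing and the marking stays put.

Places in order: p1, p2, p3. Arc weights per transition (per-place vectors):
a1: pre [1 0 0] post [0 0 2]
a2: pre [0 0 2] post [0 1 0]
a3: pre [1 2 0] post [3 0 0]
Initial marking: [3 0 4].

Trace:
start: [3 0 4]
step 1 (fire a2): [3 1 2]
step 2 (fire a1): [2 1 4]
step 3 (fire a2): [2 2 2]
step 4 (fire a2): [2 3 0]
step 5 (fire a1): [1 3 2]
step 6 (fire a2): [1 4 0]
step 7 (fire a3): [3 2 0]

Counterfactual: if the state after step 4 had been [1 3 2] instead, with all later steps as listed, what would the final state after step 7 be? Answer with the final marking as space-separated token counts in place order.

0 4 2

state after step 4 := [1 3 2]
step 5 (fire a1): [0 3 4]
step 6 (fire a2): [0 4 2]
step 7 (fire a3): [0 4 2]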